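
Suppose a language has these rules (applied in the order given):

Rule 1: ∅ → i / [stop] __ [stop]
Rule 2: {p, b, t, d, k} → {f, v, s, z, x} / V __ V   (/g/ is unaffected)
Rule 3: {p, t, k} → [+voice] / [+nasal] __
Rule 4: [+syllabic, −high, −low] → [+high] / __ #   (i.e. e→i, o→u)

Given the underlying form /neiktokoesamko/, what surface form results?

neixisoxoesamgu

Rule 1 (stop-cluster i-epenthesis): /k/ and /t/ form a stop–stop cluster, so [i] is inserted between them. /neiktokoesamko/ → neikitokoesamko.
Rule 2 (intervocalic spirantization): /k/ is a stop between vowels /i/ and /i/, so it spirantizes to the fricative [x]. /t/ is a stop between vowels /i/ and /o/, so it spirantizes to the fricative [s]. /k/ is a stop between vowels /o/ and /o/, so it spirantizes to the fricative [x]. /neikitokoesamko/ → neixisoxoesamko.
Rule 3 (post-nasal voicing): /k/ is a voiceless stop immediately after the nasal /m/, so it voices to [g]. /neixisoxoesamko/ → neixisoxoesamgo.
Rule 4 (final vowel raising): /o/ is a mid vowel in word-final position, so it raises to [u]. /neixisoxoesamgo/ → neixisoxoesamgu.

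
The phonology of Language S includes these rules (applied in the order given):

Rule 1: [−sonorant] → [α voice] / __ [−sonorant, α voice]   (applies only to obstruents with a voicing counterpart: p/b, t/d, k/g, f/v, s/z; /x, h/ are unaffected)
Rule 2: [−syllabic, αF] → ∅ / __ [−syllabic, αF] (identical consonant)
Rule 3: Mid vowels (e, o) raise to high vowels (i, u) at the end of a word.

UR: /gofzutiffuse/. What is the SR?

govzutifusi

Rule 1 (regressive voicing assimilation): /f/ precedes the voiced obstruent /z/, so it voices to [v] by assimilation. /gofzutiffuse/ → govzutiffuse.
Rule 2 (degemination): /ff/ is a geminate; the first /f/ deletes. /govzutiffuse/ → govzutifuse.
Rule 3 (final vowel raising): /e/ is a mid vowel in word-final position, so it raises to [i]. /govzutifuse/ → govzutifusi.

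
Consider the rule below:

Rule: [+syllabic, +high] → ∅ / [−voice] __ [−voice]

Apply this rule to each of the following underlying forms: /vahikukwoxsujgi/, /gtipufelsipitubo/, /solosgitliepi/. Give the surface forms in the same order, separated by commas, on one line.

vahkkwoxsujgi, gtpfelsptubo, solosgitliepi

/vahikukwoxsujgi/: /i/ is a high vowel flanked by voiceless consonants /h/ and /k/, so it deletes. /u/ is a high vowel flanked by voiceless consonants /k/ and /k/, so it deletes. → [vahkkwoxsujgi].
/gtipufelsipitubo/: /i/ is a high vowel flanked by voiceless consonants /t/ and /p/, so it deletes. /u/ is a high vowel flanked by voiceless consonants /p/ and /f/, so it deletes. /i/ is a high vowel flanked by voiceless consonants /s/ and /p/, so it deletes. /i/ is a high vowel flanked by voiceless consonants /p/ and /t/, so it deletes. → [gtpfelsptubo].
/solosgitliepi/: the rule's environment is not met; surfaces unchanged as [solosgitliepi].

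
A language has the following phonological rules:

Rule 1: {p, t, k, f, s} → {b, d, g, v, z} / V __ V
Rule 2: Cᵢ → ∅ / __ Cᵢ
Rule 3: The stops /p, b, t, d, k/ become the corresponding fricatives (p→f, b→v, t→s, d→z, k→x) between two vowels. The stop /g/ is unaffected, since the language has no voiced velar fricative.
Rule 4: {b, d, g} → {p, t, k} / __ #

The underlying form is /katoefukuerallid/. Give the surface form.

kazoevugueralit

Rule 1 (intervocalic voicing): /t/ is a voiceless obstruent between vowels /a/ and /o/, so it voices to [d]. /f/ is a voiceless obstruent between vowels /e/ and /u/, so it voices to [v]. /k/ is a voiceless obstruent between vowels /u/ and /u/, so it voices to [g]. /katoefukuerallid/ → kadoevuguerallid.
Rule 2 (degemination): /ll/ is a geminate; the first /l/ deletes. /kadoevuguerallid/ → kadoevugueralid.
Rule 3 (intervocalic spirantization): /d/ is a stop between vowels /a/ and /o/, so it spirantizes to the fricative [z]. /kadoevugueralid/ → kazoevugueralid.
Rule 4 (final devoicing): /d/ is a voiced stop in word-final position, so it devoices to [t]. /kazoevugueralid/ → kazoevugueralit.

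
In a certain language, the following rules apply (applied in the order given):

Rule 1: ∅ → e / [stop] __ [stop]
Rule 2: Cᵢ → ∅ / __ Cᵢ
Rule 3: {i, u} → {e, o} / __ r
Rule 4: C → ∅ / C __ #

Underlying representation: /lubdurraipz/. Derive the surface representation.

Rule 1 (stop-cluster e-epenthesis): /b/ and /d/ form a stop–stop cluster, so [e] is inserted between them. /lubdurraipz/ → lubedurraipz.
Rule 2 (degemination): /rr/ is a geminate; the first /r/ deletes. /lubedurraipz/ → lubeduraipz.
Rule 3 (pre-rhotic lowering): /u/ is a high vowel immediately before /r/, so it lowers to [o]. /lubeduraipz/ → lubedoraipz.
Rule 4 (final cluster simplification): /z/ is the second consonant of a word-final cluster /pz/, so it deletes. /lubedoraipz/ → lubedoraip.

lubedoraip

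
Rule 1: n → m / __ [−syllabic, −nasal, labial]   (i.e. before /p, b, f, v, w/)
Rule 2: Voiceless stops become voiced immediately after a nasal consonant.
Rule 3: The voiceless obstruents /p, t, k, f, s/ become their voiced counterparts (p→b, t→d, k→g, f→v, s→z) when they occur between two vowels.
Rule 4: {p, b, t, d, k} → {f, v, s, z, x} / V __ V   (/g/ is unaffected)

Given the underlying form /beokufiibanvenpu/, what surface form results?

beoguviivamvembu

Rule 1 (nasal place assimilation): /n/ precedes the labial consonant /v/, so it assimilates in place to [m]. /n/ precedes the labial consonant /p/, so it assimilates in place to [m]. /beokufiibanvenpu/ → beokufiibamvempu.
Rule 2 (post-nasal voicing): /p/ is a voiceless stop immediately after the nasal /m/, so it voices to [b]. /beokufiibamvempu/ → beokufiibamvembu.
Rule 3 (intervocalic voicing): /k/ is a voiceless obstruent between vowels /o/ and /u/, so it voices to [g]. /f/ is a voiceless obstruent between vowels /u/ and /i/, so it voices to [v]. /beokufiibamvembu/ → beoguviibamvembu.
Rule 4 (intervocalic spirantization): /b/ is a stop between vowels /i/ and /a/, so it spirantizes to the fricative [v]. /beoguviibamvembu/ → beoguviivamvembu.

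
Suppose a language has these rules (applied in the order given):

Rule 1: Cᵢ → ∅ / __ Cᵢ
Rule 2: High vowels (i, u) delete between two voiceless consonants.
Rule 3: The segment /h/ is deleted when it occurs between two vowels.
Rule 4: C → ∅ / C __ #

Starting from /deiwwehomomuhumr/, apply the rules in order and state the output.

Rule 1 (degemination): /ww/ is a geminate; the first /w/ deletes. /deiwwehomomuhumr/ → deiwehomomuhumr.
Rule 2 (high vowel syncope): no segment meets the environment; /deiwehomomuhumr/ is unchanged.
Rule 3 (intervocalic h-deletion): /h/ occurs between vowels /e/ and /o/, so it deletes. /h/ occurs between vowels /u/ and /u/, so it deletes. /deiwehomomuhumr/ → deiweomomuumr.
Rule 4 (final cluster simplification): /r/ is the second consonant of a word-final cluster /mr/, so it deletes. /deiweomomuumr/ → deiweomomuum.

deiweomomuum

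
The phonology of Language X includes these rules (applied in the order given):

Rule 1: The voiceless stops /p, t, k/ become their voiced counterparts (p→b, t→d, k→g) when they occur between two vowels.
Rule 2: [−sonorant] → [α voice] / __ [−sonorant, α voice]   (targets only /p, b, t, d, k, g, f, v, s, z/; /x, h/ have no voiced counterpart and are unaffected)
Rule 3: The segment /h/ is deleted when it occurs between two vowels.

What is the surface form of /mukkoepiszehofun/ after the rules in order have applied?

Rule 1 (intervocalic voicing): /p/ is a voiceless stop between vowels /e/ and /i/, so it voices to [b]. /mukkoepiszehofun/ → mukkoebiszehofun.
Rule 2 (regressive voicing assimilation): /s/ precedes the voiced obstruent /z/, so it voices to [z] by assimilation. /mukkoebiszehofun/ → mukkoebizzehofun.
Rule 3 (intervocalic h-deletion): /h/ occurs between vowels /e/ and /o/, so it deletes. /mukkoebizzehofun/ → mukkoebizzeofun.

mukkoebizzeofun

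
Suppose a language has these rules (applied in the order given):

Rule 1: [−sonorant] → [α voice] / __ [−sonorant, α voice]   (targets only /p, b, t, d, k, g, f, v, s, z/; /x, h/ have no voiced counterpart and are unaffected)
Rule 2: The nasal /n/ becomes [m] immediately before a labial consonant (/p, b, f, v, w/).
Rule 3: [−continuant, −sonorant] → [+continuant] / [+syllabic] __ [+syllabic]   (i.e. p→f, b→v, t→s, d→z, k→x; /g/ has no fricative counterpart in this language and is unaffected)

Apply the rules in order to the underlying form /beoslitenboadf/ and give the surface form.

beoslisemboatf

Rule 1 (regressive voicing assimilation): /d/ precedes the voiceless obstruent /f/, so it devoices to [t] by assimilation. /beoslitenboadf/ → beoslitenboatf.
Rule 2 (nasal place assimilation): /n/ precedes the labial consonant /b/, so it assimilates in place to [m]. /beoslitenboatf/ → beoslitemboatf.
Rule 3 (intervocalic spirantization): /t/ is a stop between vowels /i/ and /e/, so it spirantizes to the fricative [s]. /beoslitemboatf/ → beoslisemboatf.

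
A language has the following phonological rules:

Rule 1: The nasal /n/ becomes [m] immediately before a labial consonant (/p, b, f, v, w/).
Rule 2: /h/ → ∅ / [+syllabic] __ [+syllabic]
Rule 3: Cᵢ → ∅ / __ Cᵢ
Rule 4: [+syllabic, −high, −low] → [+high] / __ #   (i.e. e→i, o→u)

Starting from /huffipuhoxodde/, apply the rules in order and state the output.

hufipuoxodi

Rule 1 (nasal place assimilation): no segment meets the environment; /huffipuhoxodde/ is unchanged.
Rule 2 (intervocalic h-deletion): /h/ occurs between vowels /u/ and /o/, so it deletes. /huffipuhoxodde/ → huffipuoxodde.
Rule 3 (degemination): /ff/ is a geminate; the first /f/ deletes. /dd/ is a geminate; the first /d/ deletes. /huffipuoxodde/ → hufipuoxode.
Rule 4 (final vowel raising): /e/ is a mid vowel in word-final position, so it raises to [i]. /hufipuoxode/ → hufipuoxodi.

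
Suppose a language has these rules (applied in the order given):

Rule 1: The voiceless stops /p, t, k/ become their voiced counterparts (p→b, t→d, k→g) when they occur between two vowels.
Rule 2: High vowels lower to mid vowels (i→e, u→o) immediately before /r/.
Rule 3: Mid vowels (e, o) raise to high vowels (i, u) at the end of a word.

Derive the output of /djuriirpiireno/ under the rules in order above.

Rule 1 (intervocalic voicing): no segment meets the environment; /djuriirpiireno/ is unchanged.
Rule 2 (pre-rhotic lowering): /u/ is a high vowel immediately before /r/, so it lowers to [o]. /i/ is a high vowel immediately before /r/, so it lowers to [e]. /i/ is a high vowel immediately before /r/, so it lowers to [e]. /djuriirpiireno/ → djorierpiereno.
Rule 3 (final vowel raising): /o/ is a mid vowel in word-final position, so it raises to [u]. /djorierpiereno/ → djorierpierenu.

djorierpierenu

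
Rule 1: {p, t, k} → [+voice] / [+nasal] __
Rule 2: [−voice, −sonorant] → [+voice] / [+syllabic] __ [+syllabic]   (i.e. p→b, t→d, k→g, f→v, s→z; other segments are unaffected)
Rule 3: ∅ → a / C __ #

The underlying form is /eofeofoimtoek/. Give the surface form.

eoveovoimdoeka

Rule 1 (post-nasal voicing): /t/ is a voiceless stop immediately after the nasal /m/, so it voices to [d]. /eofeofoimtoek/ → eofeofoimdoek.
Rule 2 (intervocalic voicing): /f/ is a voiceless obstruent between vowels /o/ and /e/, so it voices to [v]. /f/ is a voiceless obstruent between vowels /o/ and /o/, so it voices to [v]. /eofeofoimdoek/ → eoveovoimdoek.
Rule 3 (final a-epenthesis): the form ends in the consonant /k/, so [a] is inserted word-finally. /eoveovoimdoek/ → eoveovoimdoeka.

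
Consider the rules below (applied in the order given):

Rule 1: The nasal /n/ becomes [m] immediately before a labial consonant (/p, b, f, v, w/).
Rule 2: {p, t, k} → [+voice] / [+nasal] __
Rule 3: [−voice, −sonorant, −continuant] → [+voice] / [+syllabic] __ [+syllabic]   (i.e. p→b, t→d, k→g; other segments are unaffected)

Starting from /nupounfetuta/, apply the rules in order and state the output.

Rule 1 (nasal place assimilation): /n/ precedes the labial consonant /f/, so it assimilates in place to [m]. /nupounfetuta/ → nupoumfetuta.
Rule 2 (post-nasal voicing): no segment meets the environment; /nupoumfetuta/ is unchanged.
Rule 3 (intervocalic voicing): /p/ is a voiceless stop between vowels /u/ and /o/, so it voices to [b]. /t/ is a voiceless stop between vowels /e/ and /u/, so it voices to [d]. /t/ is a voiceless stop between vowels /u/ and /a/, so it voices to [d]. /nupoumfetuta/ → nuboumfeduda.

nuboumfeduda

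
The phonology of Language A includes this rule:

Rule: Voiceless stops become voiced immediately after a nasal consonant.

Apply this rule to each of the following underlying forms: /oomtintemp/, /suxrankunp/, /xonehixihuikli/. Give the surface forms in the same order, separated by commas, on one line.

oomdindemb, suxrangunb, xonehixihuikli

/oomtintemp/: /t/ is a voiceless stop immediately after the nasal /m/, so it voices to [d]. /t/ is a voiceless stop immediately after the nasal /n/, so it voices to [d]. /p/ is a voiceless stop immediately after the nasal /m/, so it voices to [b]. → [oomdindemb].
/suxrankunp/: /k/ is a voiceless stop immediately after the nasal /n/, so it voices to [g]. /p/ is a voiceless stop immediately after the nasal /n/, so it voices to [b]. → [suxrangunb].
/xonehixihuikli/: the rule's environment is not met; surfaces unchanged as [xonehixihuikli].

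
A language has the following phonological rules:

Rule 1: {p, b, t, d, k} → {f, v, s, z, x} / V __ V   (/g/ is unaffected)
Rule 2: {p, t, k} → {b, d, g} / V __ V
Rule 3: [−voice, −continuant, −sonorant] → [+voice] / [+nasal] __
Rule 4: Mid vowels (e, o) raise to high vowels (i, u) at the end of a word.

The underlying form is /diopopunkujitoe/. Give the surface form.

Rule 1 (intervocalic spirantization): /p/ is a stop between vowels /o/ and /o/, so it spirantizes to the fricative [f]. /p/ is a stop between vowels /o/ and /u/, so it spirantizes to the fricative [f]. /t/ is a stop between vowels /i/ and /o/, so it spirantizes to the fricative [s]. /diopopunkujitoe/ → diofofunkujisoe.
Rule 2 (intervocalic voicing): no segment meets the environment; /diofofunkujisoe/ is unchanged.
Rule 3 (post-nasal voicing): /k/ is a voiceless stop immediately after the nasal /n/, so it voices to [g]. /diofofunkujisoe/ → diofofungujisoe.
Rule 4 (final vowel raising): /e/ is a mid vowel in word-final position, so it raises to [i]. /diofofungujisoe/ → diofofungujisoi.

diofofungujisoi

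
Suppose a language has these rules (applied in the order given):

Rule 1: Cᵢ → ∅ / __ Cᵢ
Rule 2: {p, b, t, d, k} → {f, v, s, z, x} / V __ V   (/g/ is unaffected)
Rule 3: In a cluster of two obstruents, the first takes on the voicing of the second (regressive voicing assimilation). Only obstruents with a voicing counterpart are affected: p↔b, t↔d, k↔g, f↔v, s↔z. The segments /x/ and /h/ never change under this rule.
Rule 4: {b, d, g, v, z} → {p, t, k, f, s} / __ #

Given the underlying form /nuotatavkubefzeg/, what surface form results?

Rule 1 (degemination): no segment meets the environment; /nuotatavkubefzeg/ is unchanged.
Rule 2 (intervocalic spirantization): /t/ is a stop between vowels /o/ and /a/, so it spirantizes to the fricative [s]. /t/ is a stop between vowels /a/ and /a/, so it spirantizes to the fricative [s]. /b/ is a stop between vowels /u/ and /e/, so it spirantizes to the fricative [v]. /nuotatavkubefzeg/ → nuosasavkuvefzeg.
Rule 3 (regressive voicing assimilation): /v/ precedes the voiceless obstruent /k/, so it devoices to [f] by assimilation. /f/ precedes the voiced obstruent /z/, so it voices to [v] by assimilation. /nuosasavkuvefzeg/ → nuosasafkuvevzeg.
Rule 4 (final devoicing): /g/ is a voiced obstruent in word-final position, so it devoices to [k]. /nuosasafkuvevzeg/ → nuosasafkuvevzek.

nuosasafkuvevzek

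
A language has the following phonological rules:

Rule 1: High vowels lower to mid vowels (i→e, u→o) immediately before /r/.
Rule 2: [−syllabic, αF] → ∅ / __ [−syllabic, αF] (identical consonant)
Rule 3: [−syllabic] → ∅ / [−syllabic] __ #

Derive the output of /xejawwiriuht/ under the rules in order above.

xejaweriuh

Rule 1 (pre-rhotic lowering): /i/ is a high vowel immediately before /r/, so it lowers to [e]. /xejawwiriuht/ → xejawweriuht.
Rule 2 (degemination): /ww/ is a geminate; the first /w/ deletes. /xejawweriuht/ → xejaweriuht.
Rule 3 (final cluster simplification): /t/ is the second consonant of a word-final cluster /ht/, so it deletes. /xejaweriuht/ → xejaweriuh.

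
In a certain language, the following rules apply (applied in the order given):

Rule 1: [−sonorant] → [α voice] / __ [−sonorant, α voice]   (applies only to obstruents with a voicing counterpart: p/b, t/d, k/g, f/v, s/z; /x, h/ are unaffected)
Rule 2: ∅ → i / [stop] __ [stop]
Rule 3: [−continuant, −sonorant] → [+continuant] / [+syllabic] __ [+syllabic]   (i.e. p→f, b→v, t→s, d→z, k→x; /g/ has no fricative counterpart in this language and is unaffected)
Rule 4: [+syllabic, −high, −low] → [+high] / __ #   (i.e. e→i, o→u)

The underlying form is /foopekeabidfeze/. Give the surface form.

foofexeavitfezi

Rule 1 (regressive voicing assimilation): /d/ precedes the voiceless obstruent /f/, so it devoices to [t] by assimilation. /foopekeabidfeze/ → foopekeabitfeze.
Rule 2 (stop-cluster i-epenthesis): no segment meets the environment; /foopekeabitfeze/ is unchanged.
Rule 3 (intervocalic spirantization): /p/ is a stop between vowels /o/ and /e/, so it spirantizes to the fricative [f]. /k/ is a stop between vowels /e/ and /e/, so it spirantizes to the fricative [x]. /b/ is a stop between vowels /a/ and /i/, so it spirantizes to the fricative [v]. /foopekeabitfeze/ → foofexeavitfeze.
Rule 4 (final vowel raising): /e/ is a mid vowel in word-final position, so it raises to [i]. /foofexeavitfeze/ → foofexeavitfezi.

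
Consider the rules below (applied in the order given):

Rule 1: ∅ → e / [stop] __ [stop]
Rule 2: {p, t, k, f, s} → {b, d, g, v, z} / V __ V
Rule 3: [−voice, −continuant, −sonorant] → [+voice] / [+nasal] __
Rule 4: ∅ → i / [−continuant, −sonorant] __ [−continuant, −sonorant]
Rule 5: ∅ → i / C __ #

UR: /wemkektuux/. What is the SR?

wemgegeduuxi

Rule 1 (stop-cluster e-epenthesis): /k/ and /t/ form a stop–stop cluster, so [e] is inserted between them. /wemkektuux/ → wemkeketuux.
Rule 2 (intervocalic voicing): /k/ is a voiceless obstruent between vowels /e/ and /e/, so it voices to [g]. /t/ is a voiceless obstruent between vowels /e/ and /u/, so it voices to [d]. /wemkeketuux/ → wemkegeduux.
Rule 3 (post-nasal voicing): /k/ is a voiceless stop immediately after the nasal /m/, so it voices to [g]. /wemkegeduux/ → wemgegeduux.
Rule 4 (stop-cluster i-epenthesis): no segment meets the environment; /wemgegeduux/ is unchanged.
Rule 5 (final i-epenthesis): the form ends in the consonant /x/, so [i] is inserted word-finally. /wemgegeduux/ → wemgegeduuxi.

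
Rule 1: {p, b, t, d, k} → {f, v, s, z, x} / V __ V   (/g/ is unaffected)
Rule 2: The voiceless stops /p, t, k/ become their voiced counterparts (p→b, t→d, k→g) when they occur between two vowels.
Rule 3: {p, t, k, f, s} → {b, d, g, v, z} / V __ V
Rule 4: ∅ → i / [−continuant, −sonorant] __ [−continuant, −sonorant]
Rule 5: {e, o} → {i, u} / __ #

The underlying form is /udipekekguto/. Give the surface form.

Rule 1 (intervocalic spirantization): /d/ is a stop between vowels /u/ and /i/, so it spirantizes to the fricative [z]. /p/ is a stop between vowels /i/ and /e/, so it spirantizes to the fricative [f]. /k/ is a stop between vowels /e/ and /e/, so it spirantizes to the fricative [x]. /t/ is a stop between vowels /u/ and /o/, so it spirantizes to the fricative [s]. /udipekekguto/ → uzifexekguso.
Rule 2 (intervocalic voicing): no segment meets the environment; /uzifexekguso/ is unchanged.
Rule 3 (intervocalic voicing): /f/ is a voiceless obstruent between vowels /i/ and /e/, so it voices to [v]. /s/ is a voiceless obstruent between vowels /u/ and /o/, so it voices to [z]. /uzifexekguso/ → uzivexekguzo.
Rule 4 (stop-cluster i-epenthesis): /k/ and /g/ form a stop–stop cluster, so [i] is inserted between them. /uzivexekguzo/ → uzivexekiguzo.
Rule 5 (final vowel raising): /o/ is a mid vowel in word-final position, so it raises to [u]. /uzivexekiguzo/ → uzivexekiguzu.

uzivexekiguzu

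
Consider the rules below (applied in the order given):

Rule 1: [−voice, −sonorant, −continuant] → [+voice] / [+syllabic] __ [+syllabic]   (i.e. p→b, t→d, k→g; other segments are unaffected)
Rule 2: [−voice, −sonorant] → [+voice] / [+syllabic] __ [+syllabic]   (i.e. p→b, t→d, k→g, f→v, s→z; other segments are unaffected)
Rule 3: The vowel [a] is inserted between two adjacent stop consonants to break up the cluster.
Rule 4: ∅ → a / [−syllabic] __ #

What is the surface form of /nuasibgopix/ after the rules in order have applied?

Rule 1 (intervocalic voicing): /p/ is a voiceless stop between vowels /o/ and /i/, so it voices to [b]. /nuasibgopix/ → nuasibgobix.
Rule 2 (intervocalic voicing): /s/ is a voiceless obstruent between vowels /a/ and /i/, so it voices to [z]. /nuasibgobix/ → nuazibgobix.
Rule 3 (stop-cluster a-epenthesis): /b/ and /g/ form a stop–stop cluster, so [a] is inserted between them. /nuazibgobix/ → nuazibagobix.
Rule 4 (final a-epenthesis): the form ends in the consonant /x/, so [a] is inserted word-finally. /nuazibagobix/ → nuazibagobixa.

nuazibagobixa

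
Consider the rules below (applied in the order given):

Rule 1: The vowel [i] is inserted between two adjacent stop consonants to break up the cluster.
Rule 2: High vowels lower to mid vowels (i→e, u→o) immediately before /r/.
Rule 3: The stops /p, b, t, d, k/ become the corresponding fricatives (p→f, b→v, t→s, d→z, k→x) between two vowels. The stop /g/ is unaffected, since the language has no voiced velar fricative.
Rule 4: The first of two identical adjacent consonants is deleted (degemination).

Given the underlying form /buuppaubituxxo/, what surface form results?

buufifauvisuxo

Rule 1 (stop-cluster i-epenthesis): /p/ and /p/ form a stop–stop cluster, so [i] is inserted between them. /buuppaubituxxo/ → buupipaubituxxo.
Rule 2 (pre-rhotic lowering): no segment meets the environment; /buupipaubituxxo/ is unchanged.
Rule 3 (intervocalic spirantization): /p/ is a stop between vowels /u/ and /i/, so it spirantizes to the fricative [f]. /p/ is a stop between vowels /i/ and /a/, so it spirantizes to the fricative [f]. /b/ is a stop between vowels /u/ and /i/, so it spirantizes to the fricative [v]. /t/ is a stop between vowels /i/ and /u/, so it spirantizes to the fricative [s]. /buupipaubituxxo/ → buufifauvisuxxo.
Rule 4 (degemination): /xx/ is a geminate; the first /x/ deletes. /buufifauvisuxxo/ → buufifauvisuxo.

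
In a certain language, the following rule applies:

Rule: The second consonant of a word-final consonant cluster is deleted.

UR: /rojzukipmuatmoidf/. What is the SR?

/f/ is the second consonant of a word-final cluster /df/, so it deletes.
Surface form: [rojzukipmuatmoid].

rojzukipmuatmoid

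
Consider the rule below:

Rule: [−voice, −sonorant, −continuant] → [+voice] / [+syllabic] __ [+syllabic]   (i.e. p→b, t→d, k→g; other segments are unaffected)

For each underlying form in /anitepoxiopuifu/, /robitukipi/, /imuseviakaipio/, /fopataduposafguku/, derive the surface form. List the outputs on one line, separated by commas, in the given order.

/anitepoxiopuifu/: /t/ is a voiceless stop between vowels /i/ and /e/, so it voices to [d]. /p/ is a voiceless stop between vowels /e/ and /o/, so it voices to [b]. /p/ is a voiceless stop between vowels /o/ and /u/, so it voices to [b]. → [anideboxiobuifu].
/robitukipi/: /t/ is a voiceless stop between vowels /i/ and /u/, so it voices to [d]. /k/ is a voiceless stop between vowels /u/ and /i/, so it voices to [g]. /p/ is a voiceless stop between vowels /i/ and /i/, so it voices to [b]. → [robidugibi].
/imuseviakaipio/: /k/ is a voiceless stop between vowels /a/ and /a/, so it voices to [g]. /p/ is a voiceless stop between vowels /i/ and /i/, so it voices to [b]. → [imuseviagaibio].
/fopataduposafguku/: /p/ is a voiceless stop between vowels /o/ and /a/, so it voices to [b]. /t/ is a voiceless stop between vowels /a/ and /a/, so it voices to [d]. /p/ is a voiceless stop between vowels /u/ and /o/, so it voices to [b]. /k/ is a voiceless stop between vowels /u/ and /u/, so it voices to [g]. → [fobadadubosafgugu].

anideboxiobuifu, robidugibi, imuseviagaibio, fobadadubosafgugu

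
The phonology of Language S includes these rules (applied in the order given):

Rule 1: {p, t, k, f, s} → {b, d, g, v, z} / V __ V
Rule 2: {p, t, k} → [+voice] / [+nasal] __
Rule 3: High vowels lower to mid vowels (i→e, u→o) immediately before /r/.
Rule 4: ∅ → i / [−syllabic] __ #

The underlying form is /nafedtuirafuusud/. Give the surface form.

navedtueravuuzudi

Rule 1 (intervocalic voicing): /f/ is a voiceless obstruent between vowels /a/ and /e/, so it voices to [v]. /f/ is a voiceless obstruent between vowels /a/ and /u/, so it voices to [v]. /s/ is a voiceless obstruent between vowels /u/ and /u/, so it voices to [z]. /nafedtuirafuusud/ → navedtuiravuuzud.
Rule 2 (post-nasal voicing): no segment meets the environment; /navedtuiravuuzud/ is unchanged.
Rule 3 (pre-rhotic lowering): /i/ is a high vowel immediately before /r/, so it lowers to [e]. /navedtuiravuuzud/ → navedtueravuuzud.
Rule 4 (final i-epenthesis): the form ends in the consonant /d/, so [i] is inserted word-finally. /navedtueravuuzud/ → navedtueravuuzudi.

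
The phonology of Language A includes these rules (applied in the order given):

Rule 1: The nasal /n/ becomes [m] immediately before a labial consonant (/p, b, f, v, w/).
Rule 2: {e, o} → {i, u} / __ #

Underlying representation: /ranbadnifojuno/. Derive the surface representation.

rambadnifojunu

Rule 1 (nasal place assimilation): /n/ precedes the labial consonant /b/, so it assimilates in place to [m]. /ranbadnifojuno/ → rambadnifojuno.
Rule 2 (final vowel raising): /o/ is a mid vowel in word-final position, so it raises to [u]. /rambadnifojuno/ → rambadnifojunu.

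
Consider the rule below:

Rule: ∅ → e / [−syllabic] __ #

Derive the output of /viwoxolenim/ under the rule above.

the form ends in the consonant /m/, so [e] is inserted word-finally.
Surface form: [viwoxolenime].

viwoxolenime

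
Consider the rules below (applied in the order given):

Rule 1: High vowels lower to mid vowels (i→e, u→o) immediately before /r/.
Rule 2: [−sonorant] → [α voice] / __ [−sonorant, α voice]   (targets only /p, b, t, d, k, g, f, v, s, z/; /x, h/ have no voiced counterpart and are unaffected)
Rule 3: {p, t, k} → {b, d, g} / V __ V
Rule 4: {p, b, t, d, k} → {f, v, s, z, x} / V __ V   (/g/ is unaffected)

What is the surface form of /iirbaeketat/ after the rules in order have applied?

ierbaegezat

Rule 1 (pre-rhotic lowering): /i/ is a high vowel immediately before /r/, so it lowers to [e]. /iirbaeketat/ → ierbaeketat.
Rule 2 (regressive voicing assimilation): no segment meets the environment; /ierbaeketat/ is unchanged.
Rule 3 (intervocalic voicing): /k/ is a voiceless stop between vowels /e/ and /e/, so it voices to [g]. /t/ is a voiceless stop between vowels /e/ and /a/, so it voices to [d]. /ierbaeketat/ → ierbaegedat.
Rule 4 (intervocalic spirantization): /d/ is a stop between vowels /e/ and /a/, so it spirantizes to the fricative [z]. /ierbaegedat/ → ierbaegezat.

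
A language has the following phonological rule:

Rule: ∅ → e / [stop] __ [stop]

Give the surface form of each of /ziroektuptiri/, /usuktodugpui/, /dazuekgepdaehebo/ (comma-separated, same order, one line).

/ziroektuptiri/: /k/ and /t/ form a stop–stop cluster, so [e] is inserted between them. /p/ and /t/ form a stop–stop cluster, so [e] is inserted between them. → [ziroeketupetiri].
/usuktodugpui/: /k/ and /t/ form a stop–stop cluster, so [e] is inserted between them. /g/ and /p/ form a stop–stop cluster, so [e] is inserted between them. → [usuketodugepui].
/dazuekgepdaehebo/: /k/ and /g/ form a stop–stop cluster, so [e] is inserted between them. /p/ and /d/ form a stop–stop cluster, so [e] is inserted between them. → [dazuekegepedaehebo].

ziroeketupetiri, usuketodugepui, dazuekegepedaehebo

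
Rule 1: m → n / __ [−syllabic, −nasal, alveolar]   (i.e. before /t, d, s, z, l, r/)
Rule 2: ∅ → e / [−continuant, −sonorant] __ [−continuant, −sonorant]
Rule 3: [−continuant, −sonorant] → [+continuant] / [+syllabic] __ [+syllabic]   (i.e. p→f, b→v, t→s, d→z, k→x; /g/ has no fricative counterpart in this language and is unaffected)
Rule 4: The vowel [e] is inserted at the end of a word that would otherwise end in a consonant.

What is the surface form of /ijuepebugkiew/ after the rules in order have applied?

Rule 1 (nasal place assimilation): no segment meets the environment; /ijuepebugkiew/ is unchanged.
Rule 2 (stop-cluster e-epenthesis): /g/ and /k/ form a stop–stop cluster, so [e] is inserted between them. /ijuepebugkiew/ → ijuepebugekiew.
Rule 3 (intervocalic spirantization): /p/ is a stop between vowels /e/ and /e/, so it spirantizes to the fricative [f]. /b/ is a stop between vowels /e/ and /u/, so it spirantizes to the fricative [v]. /k/ is a stop between vowels /e/ and /i/, so it spirantizes to the fricative [x]. /ijuepebugekiew/ → ijuefevugexiew.
Rule 4 (final e-epenthesis): the form ends in the consonant /w/, so [e] is inserted word-finally. /ijuefevugexiew/ → ijuefevugexiewe.

ijuefevugexiewe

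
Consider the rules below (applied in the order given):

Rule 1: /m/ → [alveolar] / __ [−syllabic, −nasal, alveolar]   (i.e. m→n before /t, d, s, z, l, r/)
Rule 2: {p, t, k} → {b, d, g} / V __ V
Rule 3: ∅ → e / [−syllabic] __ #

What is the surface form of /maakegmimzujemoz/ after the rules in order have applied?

maagegminzujemoze

Rule 1 (nasal place assimilation): /m/ precedes the alveolar consonant /z/, so it assimilates in place to [n]. /maakegmimzujemoz/ → maakegminzujemoz.
Rule 2 (intervocalic voicing): /k/ is a voiceless stop between vowels /a/ and /e/, so it voices to [g]. /maakegminzujemoz/ → maagegminzujemoz.
Rule 3 (final e-epenthesis): the form ends in the consonant /z/, so [e] is inserted word-finally. /maagegminzujemoz/ → maagegminzujemoze.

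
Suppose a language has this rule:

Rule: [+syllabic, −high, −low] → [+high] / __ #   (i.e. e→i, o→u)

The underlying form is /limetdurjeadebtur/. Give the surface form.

limetdurjeadebtur

No segment of /limetdurjeadebtur/ meets the structural description of the rule, so the form surfaces unchanged.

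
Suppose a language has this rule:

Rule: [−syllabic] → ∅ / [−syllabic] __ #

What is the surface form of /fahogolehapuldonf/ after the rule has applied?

/f/ is the second consonant of a word-final cluster /nf/, so it deletes.
Surface form: [fahogolehapuldon].

fahogolehapuldon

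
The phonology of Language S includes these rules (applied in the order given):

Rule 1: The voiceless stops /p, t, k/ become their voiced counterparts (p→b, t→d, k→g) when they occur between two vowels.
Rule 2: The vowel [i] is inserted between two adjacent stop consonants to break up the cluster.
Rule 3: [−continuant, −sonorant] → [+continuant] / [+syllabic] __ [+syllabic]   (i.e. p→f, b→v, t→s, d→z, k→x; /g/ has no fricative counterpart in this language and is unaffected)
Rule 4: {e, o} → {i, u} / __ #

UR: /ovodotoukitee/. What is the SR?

ovozozougizei

Rule 1 (intervocalic voicing): /t/ is a voiceless stop between vowels /o/ and /o/, so it voices to [d]. /k/ is a voiceless stop between vowels /u/ and /i/, so it voices to [g]. /t/ is a voiceless stop between vowels /i/ and /e/, so it voices to [d]. /ovodotoukitee/ → ovododougidee.
Rule 2 (stop-cluster i-epenthesis): no segment meets the environment; /ovododougidee/ is unchanged.
Rule 3 (intervocalic spirantization): /d/ is a stop between vowels /o/ and /o/, so it spirantizes to the fricative [z]. /d/ is a stop between vowels /o/ and /o/, so it spirantizes to the fricative [z]. /d/ is a stop between vowels /i/ and /e/, so it spirantizes to the fricative [z]. /ovododougidee/ → ovozozougizee.
Rule 4 (final vowel raising): /e/ is a mid vowel in word-final position, so it raises to [i]. /ovozozougizee/ → ovozozougizei.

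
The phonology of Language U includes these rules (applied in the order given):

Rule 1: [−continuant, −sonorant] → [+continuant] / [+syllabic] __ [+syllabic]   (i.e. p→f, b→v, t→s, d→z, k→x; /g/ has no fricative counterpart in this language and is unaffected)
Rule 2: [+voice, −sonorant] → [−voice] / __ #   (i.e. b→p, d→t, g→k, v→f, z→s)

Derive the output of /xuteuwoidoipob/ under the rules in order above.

Rule 1 (intervocalic spirantization): /t/ is a stop between vowels /u/ and /e/, so it spirantizes to the fricative [s]. /d/ is a stop between vowels /i/ and /o/, so it spirantizes to the fricative [z]. /p/ is a stop between vowels /i/ and /o/, so it spirantizes to the fricative [f]. /xuteuwoidoipob/ → xuseuwoizoifob.
Rule 2 (final devoicing): /b/ is a voiced obstruent in word-final position, so it devoices to [p]. /xuseuwoizoifob/ → xuseuwoizoifop.

xuseuwoizoifop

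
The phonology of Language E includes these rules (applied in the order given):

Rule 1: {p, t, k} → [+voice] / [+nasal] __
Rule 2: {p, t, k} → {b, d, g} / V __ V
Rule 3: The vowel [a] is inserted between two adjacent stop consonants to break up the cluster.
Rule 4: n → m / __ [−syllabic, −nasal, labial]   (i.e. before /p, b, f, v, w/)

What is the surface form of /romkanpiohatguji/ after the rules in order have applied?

romgambiohataguji

Rule 1 (post-nasal voicing): /k/ is a voiceless stop immediately after the nasal /m/, so it voices to [g]. /p/ is a voiceless stop immediately after the nasal /n/, so it voices to [b]. /romkanpiohatguji/ → romganbiohatguji.
Rule 2 (intervocalic voicing): no segment meets the environment; /romganbiohatguji/ is unchanged.
Rule 3 (stop-cluster a-epenthesis): /t/ and /g/ form a stop–stop cluster, so [a] is inserted between them. /romganbiohatguji/ → romganbiohataguji.
Rule 4 (nasal place assimilation): /n/ precedes the labial consonant /b/, so it assimilates in place to [m]. /romganbiohataguji/ → romgambiohataguji.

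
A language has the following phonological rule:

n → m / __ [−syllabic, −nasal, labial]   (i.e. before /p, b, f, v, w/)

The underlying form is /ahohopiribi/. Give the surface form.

No segment of /ahohopiribi/ meets the structural description of the rule, so the form surfaces unchanged.

ahohopiribi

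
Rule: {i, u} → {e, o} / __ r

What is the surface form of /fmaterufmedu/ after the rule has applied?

fmaterufmedu

No segment of /fmaterufmedu/ meets the structural description of the rule, so the form surfaces unchanged.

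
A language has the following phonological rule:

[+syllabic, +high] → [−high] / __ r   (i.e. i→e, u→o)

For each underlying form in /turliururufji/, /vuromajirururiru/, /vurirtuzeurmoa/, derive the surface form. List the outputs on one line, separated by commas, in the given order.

/turliururufji/: /u/ is a high vowel immediately before /r/, so it lowers to [o]. /u/ is a high vowel immediately before /r/, so it lowers to [o]. /u/ is a high vowel immediately before /r/, so it lowers to [o]. → [torliororufji].
/vuromajirururiru/: /u/ is a high vowel immediately before /r/, so it lowers to [o]. /i/ is a high vowel immediately before /r/, so it lowers to [e]. /u/ is a high vowel immediately before /r/, so it lowers to [o]. /u/ is a high vowel immediately before /r/, so it lowers to [o]. /i/ is a high vowel immediately before /r/, so it lowers to [e]. → [voromajerororeru].
/vurirtuzeurmoa/: /u/ is a high vowel immediately before /r/, so it lowers to [o]. /i/ is a high vowel immediately before /r/, so it lowers to [e]. /u/ is a high vowel immediately before /r/, so it lowers to [o]. → [vorertuzeormoa].

torliororufji, voromajerororeru, vorertuzeormoa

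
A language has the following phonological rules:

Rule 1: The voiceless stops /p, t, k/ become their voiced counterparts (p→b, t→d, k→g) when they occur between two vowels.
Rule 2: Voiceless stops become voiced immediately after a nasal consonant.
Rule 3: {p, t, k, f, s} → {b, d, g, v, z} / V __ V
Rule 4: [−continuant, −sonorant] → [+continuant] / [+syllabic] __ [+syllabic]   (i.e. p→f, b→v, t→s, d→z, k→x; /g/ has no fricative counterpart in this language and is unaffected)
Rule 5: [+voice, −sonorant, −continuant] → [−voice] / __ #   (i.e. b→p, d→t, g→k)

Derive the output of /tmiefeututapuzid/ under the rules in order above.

tmieveuzuzavuzit

Rule 1 (intervocalic voicing): /t/ is a voiceless stop between vowels /u/ and /u/, so it voices to [d]. /t/ is a voiceless stop between vowels /u/ and /a/, so it voices to [d]. /p/ is a voiceless stop between vowels /a/ and /u/, so it voices to [b]. /tmiefeututapuzid/ → tmiefeududabuzid.
Rule 2 (post-nasal voicing): no segment meets the environment; /tmiefeududabuzid/ is unchanged.
Rule 3 (intervocalic voicing): /f/ is a voiceless obstruent between vowels /e/ and /e/, so it voices to [v]. /tmiefeududabuzid/ → tmieveududabuzid.
Rule 4 (intervocalic spirantization): /d/ is a stop between vowels /u/ and /u/, so it spirantizes to the fricative [z]. /d/ is a stop between vowels /u/ and /a/, so it spirantizes to the fricative [z]. /b/ is a stop between vowels /a/ and /u/, so it spirantizes to the fricative [v]. /tmieveududabuzid/ → tmieveuzuzavuzid.
Rule 5 (final devoicing): /d/ is a voiced stop in word-final position, so it devoices to [t]. /tmieveuzuzavuzid/ → tmieveuzuzavuzit.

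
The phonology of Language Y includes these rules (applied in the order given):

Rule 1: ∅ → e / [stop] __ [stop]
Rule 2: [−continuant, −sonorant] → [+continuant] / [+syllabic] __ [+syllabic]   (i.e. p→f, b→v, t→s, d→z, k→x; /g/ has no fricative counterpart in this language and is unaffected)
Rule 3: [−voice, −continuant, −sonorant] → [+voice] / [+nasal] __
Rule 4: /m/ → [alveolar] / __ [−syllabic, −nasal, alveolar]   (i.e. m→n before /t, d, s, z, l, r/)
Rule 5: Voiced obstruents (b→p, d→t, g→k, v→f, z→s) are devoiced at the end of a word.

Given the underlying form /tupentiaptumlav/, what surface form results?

Rule 1 (stop-cluster e-epenthesis): /p/ and /t/ form a stop–stop cluster, so [e] is inserted between them. /tupentiaptumlav/ → tupentiapetumlav.
Rule 2 (intervocalic spirantization): /p/ is a stop between vowels /u/ and /e/, so it spirantizes to the fricative [f]. /p/ is a stop between vowels /a/ and /e/, so it spirantizes to the fricative [f]. /t/ is a stop between vowels /e/ and /u/, so it spirantizes to the fricative [s]. /tupentiapetumlav/ → tufentiafesumlav.
Rule 3 (post-nasal voicing): /t/ is a voiceless stop immediately after the nasal /n/, so it voices to [d]. /tufentiafesumlav/ → tufendiafesumlav.
Rule 4 (nasal place assimilation): /m/ precedes the alveolar consonant /l/, so it assimilates in place to [n]. /tufendiafesumlav/ → tufendiafesunlav.
Rule 5 (final devoicing): /v/ is a voiced obstruent in word-final position, so it devoices to [f]. /tufendiafesunlav/ → tufendiafesunlaf.

tufendiafesunlaf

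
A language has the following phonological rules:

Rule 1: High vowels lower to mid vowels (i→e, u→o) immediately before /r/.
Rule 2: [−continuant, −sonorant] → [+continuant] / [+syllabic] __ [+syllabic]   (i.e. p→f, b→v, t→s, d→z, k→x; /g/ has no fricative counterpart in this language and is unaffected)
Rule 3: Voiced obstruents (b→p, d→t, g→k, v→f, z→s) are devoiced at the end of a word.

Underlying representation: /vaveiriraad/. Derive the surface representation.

Rule 1 (pre-rhotic lowering): /i/ is a high vowel immediately before /r/, so it lowers to [e]. /i/ is a high vowel immediately before /r/, so it lowers to [e]. /vaveiriraad/ → vaveereraad.
Rule 2 (intervocalic spirantization): no segment meets the environment; /vaveereraad/ is unchanged.
Rule 3 (final devoicing): /d/ is a voiced obstruent in word-final position, so it devoices to [t]. /vaveereraad/ → vaveereraat.

vaveereraat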